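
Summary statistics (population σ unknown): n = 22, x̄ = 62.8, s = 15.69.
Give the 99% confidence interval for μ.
(53.33, 72.27)

t-interval (σ unknown):
df = n - 1 = 21
t* = 2.831 for 99% confidence

Margin of error = t* · s/√n = 2.831 · 15.69/√22 = 9.47

CI: (53.33, 72.27)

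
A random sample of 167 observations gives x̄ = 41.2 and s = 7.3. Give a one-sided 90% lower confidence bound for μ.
μ ≥ 40.47

Lower bound (one-sided):
t* = 1.287 (one-sided for 90%)
Lower bound = x̄ - t* · s/√n = 41.2 - 1.287 · 7.3/√167 = 40.47

We are 90% confident that μ ≥ 40.47.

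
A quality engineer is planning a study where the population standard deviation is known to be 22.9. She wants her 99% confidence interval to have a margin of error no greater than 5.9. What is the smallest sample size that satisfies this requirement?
n ≥ 100

For margin E ≤ 5.9:
n ≥ (z* · σ / E)²
n ≥ (2.576 · 22.9 / 5.9)²
n ≥ 99.97

Minimum n = 100 (rounding up)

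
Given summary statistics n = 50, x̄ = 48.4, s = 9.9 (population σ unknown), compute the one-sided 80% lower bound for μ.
μ ≥ 47.21

Lower bound (one-sided):
t* = 0.849 (one-sided for 80%)
Lower bound = x̄ - t* · s/√n = 48.4 - 0.849 · 9.9/√50 = 47.21

We are 80% confident that μ ≥ 47.21.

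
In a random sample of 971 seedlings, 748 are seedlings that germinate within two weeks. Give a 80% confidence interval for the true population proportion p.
(0.753, 0.788)

Proportion CI:
p̂ = 748/971 = 0.77034
SE = √(p̂(1-p̂)/n) = √(0.77034 · 0.22966 / 971) = 0.01350

z* = 1.282
Margin = z* · SE = 1.282 · 0.01350 = 0.0173

CI: 0.77034 ± 0.0173 = (0.753, 0.788)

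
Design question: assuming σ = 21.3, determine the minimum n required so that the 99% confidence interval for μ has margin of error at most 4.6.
n ≥ 143

For margin E ≤ 4.6:
n ≥ (z* · σ / E)²
n ≥ (2.576 · 21.3 / 4.6)²
n ≥ 142.28

Minimum n = 143 (rounding up)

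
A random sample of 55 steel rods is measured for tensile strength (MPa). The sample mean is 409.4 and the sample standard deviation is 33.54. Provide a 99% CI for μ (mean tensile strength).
(397.32, 421.48)

t-interval (σ unknown):
df = n - 1 = 54
t* = 2.670 for 99% confidence

Margin of error = t* · s/√n = 2.670 · 33.54/√55 = 12.08

CI: (397.32, 421.48)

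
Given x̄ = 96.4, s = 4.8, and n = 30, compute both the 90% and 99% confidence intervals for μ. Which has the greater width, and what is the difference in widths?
99% CI is wider by 1.85

df = 29
90% CI: t* = 1.699, (94.91, 97.89), width = 2 · t* · s/√n = 2.98
99% CI: t* = 2.756, (93.98, 98.82), width = 2 · t* · s/√n = 4.83

The 99% CI is wider by 4.83 - 2.98 = 1.85.
Higher confidence requires a wider interval.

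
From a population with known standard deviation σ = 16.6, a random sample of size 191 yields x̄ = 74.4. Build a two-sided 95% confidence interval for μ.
(72.05, 76.75)

z-interval (σ known):
z* = 1.960 for 95% confidence

Margin of error = z* · σ/√n = 1.960 · 16.6/√191 = 2.35

CI: (74.4 - 2.35, 74.4 + 2.35) = (72.05, 76.75)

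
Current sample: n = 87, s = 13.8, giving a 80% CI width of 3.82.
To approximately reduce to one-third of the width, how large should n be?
n ≈ 783

CI width ∝ 1/√n
To reduce width by factor 3, need √n to grow by 3 → need 3² = 9 times as many samples.

Current: n = 87, width = 3.82
New: n = 783, width ≈ 1.27

Width reduced by factor of 3.82/1.27 = 3.01.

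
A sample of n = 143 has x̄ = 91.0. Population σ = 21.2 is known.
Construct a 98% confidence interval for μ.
(86.88, 95.12)

z-interval (σ known):
z* = 2.326 for 98% confidence

Margin of error = z* · σ/√n = 2.326 · 21.2/√143 = 4.12

CI: (91.0 - 4.12, 91.0 + 4.12) = (86.88, 95.12)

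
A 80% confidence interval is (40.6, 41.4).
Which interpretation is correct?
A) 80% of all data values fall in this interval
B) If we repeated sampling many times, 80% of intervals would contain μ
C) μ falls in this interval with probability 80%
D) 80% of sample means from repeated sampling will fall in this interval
B

A) Wrong — a CI is about the parameter μ, not individual data values.
B) Correct — this is the frequentist long-run coverage interpretation.
C) Wrong — μ is fixed; the randomness lives in the interval, not in μ.
D) Wrong — coverage applies to intervals containing μ, not to future x̄ values.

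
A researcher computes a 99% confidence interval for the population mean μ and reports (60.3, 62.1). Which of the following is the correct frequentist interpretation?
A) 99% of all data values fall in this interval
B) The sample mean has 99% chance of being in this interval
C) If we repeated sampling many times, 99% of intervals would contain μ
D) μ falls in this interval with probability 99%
C

A) Wrong — a CI is about the parameter μ, not individual data values.
B) Wrong — x̄ is observed and sits in the interval by construction.
C) Correct — this is the frequentist long-run coverage interpretation.
D) Wrong — μ is fixed; the randomness lives in the interval, not in μ.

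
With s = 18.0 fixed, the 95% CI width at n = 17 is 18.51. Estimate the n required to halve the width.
n ≈ 68

CI width ∝ 1/√n
To reduce width by factor 2, need √n to grow by 2 → need 2² = 4 times as many samples.

Current: n = 17, width = 18.51
New: n = 68, width ≈ 8.71

Width reduced by factor of 18.51/8.71 = 2.13.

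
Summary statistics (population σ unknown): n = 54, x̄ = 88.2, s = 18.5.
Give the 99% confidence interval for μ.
(81.47, 94.93)

t-interval (σ unknown):
df = n - 1 = 53
t* = 2.672 for 99% confidence

Margin of error = t* · s/√n = 2.672 · 18.5/√54 = 6.73

CI: (81.47, 94.93)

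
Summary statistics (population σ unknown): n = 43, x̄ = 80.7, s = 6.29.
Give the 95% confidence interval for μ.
(78.76, 82.64)

t-interval (σ unknown):
df = n - 1 = 42
t* = 2.018 for 95% confidence

Margin of error = t* · s/√n = 2.018 · 6.29/√43 = 1.94

CI: (78.76, 82.64)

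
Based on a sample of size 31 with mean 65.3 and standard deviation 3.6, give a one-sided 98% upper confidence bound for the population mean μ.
μ ≤ 66.69

Upper bound (one-sided):
t* = 2.147 (one-sided for 98%)
Upper bound = x̄ + t* · s/√n = 65.3 + 2.147 · 3.6/√31 = 66.69

We are 98% confident that μ ≤ 66.69.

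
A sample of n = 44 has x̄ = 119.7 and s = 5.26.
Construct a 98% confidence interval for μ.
(117.78, 121.62)

t-interval (σ unknown):
df = n - 1 = 43
t* = 2.416 for 98% confidence

Margin of error = t* · s/√n = 2.416 · 5.26/√44 = 1.92

CI: (117.78, 121.62)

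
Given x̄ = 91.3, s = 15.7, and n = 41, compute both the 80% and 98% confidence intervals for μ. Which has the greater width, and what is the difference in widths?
98% CI is wider by 5.49

df = 40
80% CI: t* = 1.303, (88.11, 94.49), width = 2 · t* · s/√n = 6.39
98% CI: t* = 2.423, (85.36, 97.24), width = 2 · t* · s/√n = 11.88

The 98% CI is wider by 11.88 - 6.39 = 5.49.
Higher confidence requires a wider interval.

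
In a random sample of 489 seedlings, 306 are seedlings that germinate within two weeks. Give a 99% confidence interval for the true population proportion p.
(0.569, 0.682)

Proportion CI:
p̂ = 306/489 = 0.62577
SE = √(p̂(1-p̂)/n) = √(0.62577 · 0.37423 / 489) = 0.02188

z* = 2.576
Margin = z* · SE = 2.576 · 0.02188 = 0.0564

CI: 0.62577 ± 0.0564 = (0.569, 0.682)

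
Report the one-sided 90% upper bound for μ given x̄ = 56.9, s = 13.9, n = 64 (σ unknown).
μ ≤ 59.15

Upper bound (one-sided):
t* = 1.295 (one-sided for 90%)
Upper bound = x̄ + t* · s/√n = 56.9 + 1.295 · 13.9/√64 = 59.15

We are 90% confident that μ ≤ 59.15.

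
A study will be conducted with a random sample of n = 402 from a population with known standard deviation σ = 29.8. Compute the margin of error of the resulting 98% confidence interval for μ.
Margin of error = 3.46

Margin of error = z* · σ/√n
= 2.326 · 29.8/√402
= 2.326 · 29.8/20.0499
= 3.46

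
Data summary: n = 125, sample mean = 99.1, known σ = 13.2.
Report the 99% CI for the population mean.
(96.06, 102.14)

z-interval (σ known):
z* = 2.576 for 99% confidence

Margin of error = z* · σ/√n = 2.576 · 13.2/√125 = 3.04

CI: (99.1 - 3.04, 99.1 + 3.04) = (96.06, 102.14)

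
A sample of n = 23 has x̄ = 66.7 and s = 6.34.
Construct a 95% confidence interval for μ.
(63.96, 69.44)

t-interval (σ unknown):
df = n - 1 = 22
t* = 2.074 for 95% confidence

Margin of error = t* · s/√n = 2.074 · 6.34/√23 = 2.74

CI: (63.96, 69.44)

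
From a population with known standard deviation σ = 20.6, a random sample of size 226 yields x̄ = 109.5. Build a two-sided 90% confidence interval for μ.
(107.25, 111.75)

z-interval (σ known):
z* = 1.645 for 90% confidence

Margin of error = z* · σ/√n = 1.645 · 20.6/√226 = 2.25

CI: (109.5 - 2.25, 109.5 + 2.25) = (107.25, 111.75)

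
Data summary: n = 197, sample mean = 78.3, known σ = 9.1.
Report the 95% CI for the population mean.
(77.03, 79.57)

z-interval (σ known):
z* = 1.960 for 95% confidence

Margin of error = z* · σ/√n = 1.960 · 9.1/√197 = 1.27

CI: (78.3 - 1.27, 78.3 + 1.27) = (77.03, 79.57)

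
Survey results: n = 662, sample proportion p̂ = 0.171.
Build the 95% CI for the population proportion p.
(0.142, 0.200)

Proportion CI:
SE = √(p̂(1-p̂)/n) = √(0.171 · 0.829 / 662) = 0.01463

z* = 1.960
Margin = z* · SE = 1.960 · 0.01463 = 0.0287

CI: 0.171 ± 0.0287 = (0.142, 0.200)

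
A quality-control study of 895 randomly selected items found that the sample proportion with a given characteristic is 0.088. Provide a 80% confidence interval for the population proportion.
(0.076, 0.100)

Proportion CI:
SE = √(p̂(1-p̂)/n) = √(0.088 · 0.912 / 895) = 0.00947

z* = 1.282
Margin = z* · SE = 1.282 · 0.00947 = 0.0121

CI: 0.088 ± 0.0121 = (0.076, 0.100)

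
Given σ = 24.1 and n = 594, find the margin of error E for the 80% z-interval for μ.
Margin of error = 1.27

Margin of error = z* · σ/√n
= 1.282 · 24.1/√594
= 1.282 · 24.1/24.3721
= 1.27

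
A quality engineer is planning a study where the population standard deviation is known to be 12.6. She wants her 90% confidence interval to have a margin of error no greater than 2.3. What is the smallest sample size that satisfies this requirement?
n ≥ 82

For margin E ≤ 2.3:
n ≥ (z* · σ / E)²
n ≥ (1.645 · 12.6 / 2.3)²
n ≥ 81.21

Minimum n = 82 (rounding up)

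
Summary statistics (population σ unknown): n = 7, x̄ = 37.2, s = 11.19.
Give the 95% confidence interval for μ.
(26.85, 47.55)

t-interval (σ unknown):
df = n - 1 = 6
t* = 2.447 for 95% confidence

Margin of error = t* · s/√n = 2.447 · 11.19/√7 = 10.35

CI: (26.85, 47.55)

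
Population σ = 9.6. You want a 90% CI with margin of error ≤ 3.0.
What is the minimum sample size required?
n ≥ 28

For margin E ≤ 3.0:
n ≥ (z* · σ / E)²
n ≥ (1.645 · 9.6 / 3.0)²
n ≥ 27.71

Minimum n = 28 (rounding up)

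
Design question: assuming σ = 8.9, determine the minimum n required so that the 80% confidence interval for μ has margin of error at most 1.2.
n ≥ 91

For margin E ≤ 1.2:
n ≥ (z* · σ / E)²
n ≥ (1.282 · 8.9 / 1.2)²
n ≥ 90.41

Minimum n = 91 (rounding up)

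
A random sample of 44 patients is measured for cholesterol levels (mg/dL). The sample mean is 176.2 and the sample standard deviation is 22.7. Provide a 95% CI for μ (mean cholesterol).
(169.30, 183.10)

t-interval (σ unknown):
df = n - 1 = 43
t* = 2.017 for 95% confidence

Margin of error = t* · s/√n = 2.017 · 22.7/√44 = 6.90

CI: (169.30, 183.10)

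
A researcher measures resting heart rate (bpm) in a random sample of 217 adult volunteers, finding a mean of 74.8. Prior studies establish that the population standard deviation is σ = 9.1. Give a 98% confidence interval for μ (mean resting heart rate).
(73.36, 76.24)

z-interval (σ known):
z* = 2.326 for 98% confidence

Margin of error = z* · σ/√n = 2.326 · 9.1/√217 = 1.44

CI: (74.8 - 1.44, 74.8 + 1.44) = (73.36, 76.24)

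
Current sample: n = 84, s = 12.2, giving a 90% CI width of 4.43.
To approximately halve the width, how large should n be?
n ≈ 336

CI width ∝ 1/√n
To reduce width by factor 2, need √n to grow by 2 → need 2² = 4 times as many samples.

Current: n = 84, width = 4.43
New: n = 336, width ≈ 2.20

Width reduced by factor of 4.43/2.20 = 2.01.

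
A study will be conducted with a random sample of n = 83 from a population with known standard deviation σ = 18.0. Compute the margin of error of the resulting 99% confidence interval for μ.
Margin of error = 5.09

Margin of error = z* · σ/√n
= 2.576 · 18.0/√83
= 2.576 · 18.0/9.1104
= 5.09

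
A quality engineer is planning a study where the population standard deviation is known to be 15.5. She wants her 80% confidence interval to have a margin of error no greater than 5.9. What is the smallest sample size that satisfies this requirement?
n ≥ 12

For margin E ≤ 5.9:
n ≥ (z* · σ / E)²
n ≥ (1.282 · 15.5 / 5.9)²
n ≥ 11.34

Minimum n = 12 (rounding up)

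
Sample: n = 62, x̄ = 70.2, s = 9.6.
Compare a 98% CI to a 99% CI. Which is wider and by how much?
99% CI is wider by 0.65

df = 61
98% CI: t* = 2.389, (67.29, 73.11), width = 2 · t* · s/√n = 5.83
99% CI: t* = 2.659, (66.96, 73.44), width = 2 · t* · s/√n = 6.48

The 99% CI is wider by 6.48 - 5.83 = 0.65.
Higher confidence requires a wider interval.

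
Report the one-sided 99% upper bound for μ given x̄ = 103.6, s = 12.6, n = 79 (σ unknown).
μ ≤ 106.97

Upper bound (one-sided):
t* = 2.375 (one-sided for 99%)
Upper bound = x̄ + t* · s/√n = 103.6 + 2.375 · 12.6/√79 = 106.97

We are 99% confident that μ ≤ 106.97.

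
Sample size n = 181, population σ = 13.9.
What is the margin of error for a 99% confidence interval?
Margin of error = 2.66

Margin of error = z* · σ/√n
= 2.576 · 13.9/√181
= 2.576 · 13.9/13.4536
= 2.66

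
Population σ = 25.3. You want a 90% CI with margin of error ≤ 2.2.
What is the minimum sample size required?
n ≥ 358

For margin E ≤ 2.2:
n ≥ (z* · σ / E)²
n ≥ (1.645 · 25.3 / 2.2)²
n ≥ 357.87

Minimum n = 358 (rounding up)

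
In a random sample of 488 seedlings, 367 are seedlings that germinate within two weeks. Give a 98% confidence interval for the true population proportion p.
(0.707, 0.798)

Proportion CI:
p̂ = 367/488 = 0.75205
SE = √(p̂(1-p̂)/n) = √(0.75205 · 0.24795 / 488) = 0.01955

z* = 2.326
Margin = z* · SE = 2.326 · 0.01955 = 0.0455

CI: 0.75205 ± 0.0455 = (0.707, 0.798)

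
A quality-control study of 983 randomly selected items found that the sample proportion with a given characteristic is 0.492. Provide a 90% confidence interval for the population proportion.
(0.466, 0.518)

Proportion CI:
SE = √(p̂(1-p̂)/n) = √(0.492 · 0.508 / 983) = 0.01595

z* = 1.645
Margin = z* · SE = 1.645 · 0.01595 = 0.0262

CI: 0.492 ± 0.0262 = (0.466, 0.518)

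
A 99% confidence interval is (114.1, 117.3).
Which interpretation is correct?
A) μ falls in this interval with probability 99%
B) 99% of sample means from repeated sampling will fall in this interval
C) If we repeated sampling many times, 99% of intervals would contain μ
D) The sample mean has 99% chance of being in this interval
C

A) Wrong — μ is fixed; the randomness lives in the interval, not in μ.
B) Wrong — coverage applies to intervals containing μ, not to future x̄ values.
C) Correct — this is the frequentist long-run coverage interpretation.
D) Wrong — x̄ is observed and sits in the interval by construction.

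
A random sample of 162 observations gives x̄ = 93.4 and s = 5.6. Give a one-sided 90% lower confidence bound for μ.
μ ≥ 92.83

Lower bound (one-sided):
t* = 1.287 (one-sided for 90%)
Lower bound = x̄ - t* · s/√n = 93.4 - 1.287 · 5.6/√162 = 92.83

We are 90% confident that μ ≥ 92.83.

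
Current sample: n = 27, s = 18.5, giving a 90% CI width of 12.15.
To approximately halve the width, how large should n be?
n ≈ 108

CI width ∝ 1/√n
To reduce width by factor 2, need √n to grow by 2 → need 2² = 4 times as many samples.

Current: n = 27, width = 12.15
New: n = 108, width ≈ 5.91

Width reduced by factor of 12.15/5.91 = 2.06.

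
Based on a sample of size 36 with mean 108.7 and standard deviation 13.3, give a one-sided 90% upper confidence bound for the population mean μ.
μ ≤ 111.59

Upper bound (one-sided):
t* = 1.306 (one-sided for 90%)
Upper bound = x̄ + t* · s/√n = 108.7 + 1.306 · 13.3/√36 = 111.59

We are 90% confident that μ ≤ 111.59.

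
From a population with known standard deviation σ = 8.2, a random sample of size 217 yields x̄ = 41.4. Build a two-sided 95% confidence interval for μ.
(40.31, 42.49)

z-interval (σ known):
z* = 1.960 for 95% confidence

Margin of error = z* · σ/√n = 1.960 · 8.2/√217 = 1.09

CI: (41.4 - 1.09, 41.4 + 1.09) = (40.31, 42.49)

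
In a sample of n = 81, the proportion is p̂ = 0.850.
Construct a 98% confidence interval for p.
(0.758, 0.942)

Proportion CI:
SE = √(p̂(1-p̂)/n) = √(0.850 · 0.150 / 81) = 0.03967

z* = 2.326
Margin = z* · SE = 2.326 · 0.03967 = 0.0923

CI: 0.850 ± 0.0923 = (0.758, 0.942)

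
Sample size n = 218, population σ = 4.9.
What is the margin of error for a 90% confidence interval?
Margin of error = 0.55

Margin of error = z* · σ/√n
= 1.645 · 4.9/√218
= 1.645 · 4.9/14.7648
= 0.55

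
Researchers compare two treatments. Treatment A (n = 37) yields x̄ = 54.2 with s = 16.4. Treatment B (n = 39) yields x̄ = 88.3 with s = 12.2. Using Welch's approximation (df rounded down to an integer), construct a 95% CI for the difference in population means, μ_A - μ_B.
(-40.75, -27.45)

Difference: x̄₁ - x̄₂ = -34.10
SE = √(s₁²/n₁ + s₂²/n₂) = √(16.4²/37 + 12.2²/39) = 3.3295
df = 66.39 → 66 (Welch–Satterthwaite, rounded down)
t* = 1.997

CI: -34.10 ± 1.997 · 3.3295 = -34.10 ± 6.65 = (-40.75, -27.45)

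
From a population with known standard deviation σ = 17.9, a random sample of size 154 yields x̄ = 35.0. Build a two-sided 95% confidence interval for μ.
(32.17, 37.83)

z-interval (σ known):
z* = 1.960 for 95% confidence

Margin of error = z* · σ/√n = 1.960 · 17.9/√154 = 2.83

CI: (35.0 - 2.83, 35.0 + 2.83) = (32.17, 37.83)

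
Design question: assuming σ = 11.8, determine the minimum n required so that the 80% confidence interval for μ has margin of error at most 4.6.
n ≥ 11

For margin E ≤ 4.6:
n ≥ (z* · σ / E)²
n ≥ (1.282 · 11.8 / 4.6)²
n ≥ 10.81

Minimum n = 11 (rounding up)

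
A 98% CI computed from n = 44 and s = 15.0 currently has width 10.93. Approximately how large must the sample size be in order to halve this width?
n ≈ 176

CI width ∝ 1/√n
To reduce width by factor 2, need √n to grow by 2 → need 2² = 4 times as many samples.

Current: n = 44, width = 10.93
New: n = 176, width ≈ 5.31

Width reduced by factor of 10.93/5.31 = 2.06.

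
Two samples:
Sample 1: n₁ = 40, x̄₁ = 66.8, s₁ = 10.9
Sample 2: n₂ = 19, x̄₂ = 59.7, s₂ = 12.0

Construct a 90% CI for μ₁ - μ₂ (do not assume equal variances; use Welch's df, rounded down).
(1.60, 12.60)

Difference: x̄₁ - x̄₂ = 7.10
SE = √(s₁²/n₁ + s₂²/n₂) = √(10.9²/40 + 12.0²/19) = 3.2480
df = 32.56 → 32 (Welch–Satterthwaite, rounded down)
t* = 1.694

CI: 7.10 ± 1.694 · 3.2480 = 7.10 ± 5.50 = (1.60, 12.60)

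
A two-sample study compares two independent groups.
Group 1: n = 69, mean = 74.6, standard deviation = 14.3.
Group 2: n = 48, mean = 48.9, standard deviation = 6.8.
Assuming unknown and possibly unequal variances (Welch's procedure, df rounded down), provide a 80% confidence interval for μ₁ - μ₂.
(23.14, 28.26)

Difference: x̄₁ - x̄₂ = 25.70
SE = √(s₁²/n₁ + s₂²/n₂) = √(14.3²/69 + 6.8²/48) = 1.9817
df = 103.56 → 103 (Welch–Satterthwaite, rounded down)
t* = 1.290

CI: 25.70 ± 1.290 · 1.9817 = 25.70 ± 2.56 = (23.14, 28.26)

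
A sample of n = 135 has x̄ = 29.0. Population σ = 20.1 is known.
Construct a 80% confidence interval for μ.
(26.78, 31.22)

z-interval (σ known):
z* = 1.282 for 80% confidence

Margin of error = z* · σ/√n = 1.282 · 20.1/√135 = 2.22

CI: (29.0 - 2.22, 29.0 + 2.22) = (26.78, 31.22)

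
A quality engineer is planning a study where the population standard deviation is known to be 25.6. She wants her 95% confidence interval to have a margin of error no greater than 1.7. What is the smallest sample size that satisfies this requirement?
n ≥ 872

For margin E ≤ 1.7:
n ≥ (z* · σ / E)²
n ≥ (1.960 · 25.6 / 1.7)²
n ≥ 871.15

Minimum n = 872 (rounding up)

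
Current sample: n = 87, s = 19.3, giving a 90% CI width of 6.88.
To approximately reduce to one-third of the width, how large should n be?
n ≈ 783

CI width ∝ 1/√n
To reduce width by factor 3, need √n to grow by 3 → need 3² = 9 times as many samples.

Current: n = 87, width = 6.88
New: n = 783, width ≈ 2.27

Width reduced by factor of 6.88/2.27 = 3.03.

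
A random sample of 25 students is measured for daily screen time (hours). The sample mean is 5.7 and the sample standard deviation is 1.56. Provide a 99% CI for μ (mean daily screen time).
(4.83, 6.57)

t-interval (σ unknown):
df = n - 1 = 24
t* = 2.797 for 99% confidence

Margin of error = t* · s/√n = 2.797 · 1.56/√25 = 0.87

CI: (4.83, 6.57)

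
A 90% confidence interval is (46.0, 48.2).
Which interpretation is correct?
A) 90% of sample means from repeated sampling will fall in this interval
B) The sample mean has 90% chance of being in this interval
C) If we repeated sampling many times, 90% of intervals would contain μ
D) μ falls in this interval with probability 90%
C

A) Wrong — coverage applies to intervals containing μ, not to future x̄ values.
B) Wrong — x̄ is observed and sits in the interval by construction.
C) Correct — this is the frequentist long-run coverage interpretation.
D) Wrong — μ is fixed; the randomness lives in the interval, not in μ.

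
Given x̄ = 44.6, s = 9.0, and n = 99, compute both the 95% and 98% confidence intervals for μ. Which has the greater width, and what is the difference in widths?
98% CI is wider by 0.69

df = 98
95% CI: t* = 1.984, (42.81, 46.39), width = 2 · t* · s/√n = 3.59
98% CI: t* = 2.365, (42.46, 46.74), width = 2 · t* · s/√n = 4.28

The 98% CI is wider by 4.28 - 3.59 = 0.69.
Higher confidence requires a wider interval.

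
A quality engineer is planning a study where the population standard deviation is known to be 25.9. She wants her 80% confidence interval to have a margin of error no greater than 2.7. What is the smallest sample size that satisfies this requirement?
n ≥ 152

For margin E ≤ 2.7:
n ≥ (z* · σ / E)²
n ≥ (1.282 · 25.9 / 2.7)²
n ≥ 151.23

Minimum n = 152 (rounding up)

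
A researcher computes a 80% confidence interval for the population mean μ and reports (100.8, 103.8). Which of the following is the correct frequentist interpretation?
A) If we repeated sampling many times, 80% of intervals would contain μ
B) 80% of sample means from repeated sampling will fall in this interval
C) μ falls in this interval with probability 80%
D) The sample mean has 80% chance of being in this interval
A

A) Correct — this is the frequentist long-run coverage interpretation.
B) Wrong — coverage applies to intervals containing μ, not to future x̄ values.
C) Wrong — μ is fixed; the randomness lives in the interval, not in μ.
D) Wrong — x̄ is observed and sits in the interval by construction.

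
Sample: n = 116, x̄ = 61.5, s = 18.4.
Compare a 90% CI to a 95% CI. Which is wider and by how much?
95% CI is wider by 1.10

df = 115
90% CI: t* = 1.658, (58.67, 64.33), width = 2 · t* · s/√n = 5.67
95% CI: t* = 1.981, (58.12, 64.88), width = 2 · t* · s/√n = 6.77

The 95% CI is wider by 6.77 - 5.67 = 1.10.
Higher confidence requires a wider interval.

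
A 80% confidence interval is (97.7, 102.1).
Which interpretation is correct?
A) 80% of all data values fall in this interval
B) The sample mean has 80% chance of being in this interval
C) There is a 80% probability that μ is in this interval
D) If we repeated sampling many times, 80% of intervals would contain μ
D

A) Wrong — a CI is about the parameter μ, not individual data values.
B) Wrong — x̄ is observed and sits in the interval by construction.
C) Wrong — μ is fixed; the randomness lives in the interval, not in μ.
D) Correct — this is the frequentist long-run coverage interpretation.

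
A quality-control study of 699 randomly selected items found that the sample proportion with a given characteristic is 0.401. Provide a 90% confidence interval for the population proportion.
(0.371, 0.431)

Proportion CI:
SE = √(p̂(1-p̂)/n) = √(0.401 · 0.599 / 699) = 0.01854

z* = 1.645
Margin = z* · SE = 1.645 · 0.01854 = 0.0305

CI: 0.401 ± 0.0305 = (0.371, 0.431)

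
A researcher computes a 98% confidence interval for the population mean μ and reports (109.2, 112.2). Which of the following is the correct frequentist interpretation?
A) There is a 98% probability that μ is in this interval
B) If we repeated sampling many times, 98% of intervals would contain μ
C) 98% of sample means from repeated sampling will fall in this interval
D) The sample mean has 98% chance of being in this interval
B

A) Wrong — μ is fixed; the randomness lives in the interval, not in μ.
B) Correct — this is the frequentist long-run coverage interpretation.
C) Wrong — coverage applies to intervals containing μ, not to future x̄ values.
D) Wrong — x̄ is observed and sits in the interval by construction.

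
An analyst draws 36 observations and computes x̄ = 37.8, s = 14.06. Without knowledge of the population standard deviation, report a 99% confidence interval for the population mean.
(31.42, 44.18)

t-interval (σ unknown):
df = n - 1 = 35
t* = 2.724 for 99% confidence

Margin of error = t* · s/√n = 2.724 · 14.06/√36 = 6.38

CI: (31.42, 44.18)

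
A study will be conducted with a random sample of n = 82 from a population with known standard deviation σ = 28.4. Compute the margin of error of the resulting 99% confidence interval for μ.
Margin of error = 8.08

Margin of error = z* · σ/√n
= 2.576 · 28.4/√82
= 2.576 · 28.4/9.0554
= 8.08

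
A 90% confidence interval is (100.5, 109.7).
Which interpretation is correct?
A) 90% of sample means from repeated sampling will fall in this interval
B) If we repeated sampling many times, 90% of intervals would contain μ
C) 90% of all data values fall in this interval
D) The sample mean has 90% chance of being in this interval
B

A) Wrong — coverage applies to intervals containing μ, not to future x̄ values.
B) Correct — this is the frequentist long-run coverage interpretation.
C) Wrong — a CI is about the parameter μ, not individual data values.
D) Wrong — x̄ is observed and sits in the interval by construction.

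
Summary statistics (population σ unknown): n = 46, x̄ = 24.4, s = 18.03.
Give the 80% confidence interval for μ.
(20.94, 27.86)

t-interval (σ unknown):
df = n - 1 = 45
t* = 1.301 for 80% confidence

Margin of error = t* · s/√n = 1.301 · 18.03/√46 = 3.46

CI: (20.94, 27.86)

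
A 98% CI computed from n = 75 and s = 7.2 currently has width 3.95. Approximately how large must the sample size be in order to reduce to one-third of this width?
n ≈ 675

CI width ∝ 1/√n
To reduce width by factor 3, need √n to grow by 3 → need 3² = 9 times as many samples.

Current: n = 75, width = 3.95
New: n = 675, width ≈ 1.29

Width reduced by factor of 3.95/1.29 = 3.06.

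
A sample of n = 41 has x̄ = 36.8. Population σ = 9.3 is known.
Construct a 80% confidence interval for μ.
(34.94, 38.66)

z-interval (σ known):
z* = 1.282 for 80% confidence

Margin of error = z* · σ/√n = 1.282 · 9.3/√41 = 1.86

CI: (36.8 - 1.86, 36.8 + 1.86) = (34.94, 38.66)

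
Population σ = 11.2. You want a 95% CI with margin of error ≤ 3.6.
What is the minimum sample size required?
n ≥ 38

For margin E ≤ 3.6:
n ≥ (z* · σ / E)²
n ≥ (1.960 · 11.2 / 3.6)²
n ≥ 37.18

Minimum n = 38 (rounding up)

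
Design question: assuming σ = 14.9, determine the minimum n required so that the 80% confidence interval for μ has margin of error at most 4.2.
n ≥ 21

For margin E ≤ 4.2:
n ≥ (z* · σ / E)²
n ≥ (1.282 · 14.9 / 4.2)²
n ≥ 20.68

Minimum n = 21 (rounding up)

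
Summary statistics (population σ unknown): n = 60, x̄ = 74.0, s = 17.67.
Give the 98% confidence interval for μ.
(68.55, 79.45)

t-interval (σ unknown):
df = n - 1 = 59
t* = 2.391 for 98% confidence

Margin of error = t* · s/√n = 2.391 · 17.67/√60 = 5.45

CI: (68.55, 79.45)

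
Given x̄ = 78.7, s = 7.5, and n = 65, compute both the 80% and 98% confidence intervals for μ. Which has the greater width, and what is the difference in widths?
98% CI is wider by 2.03

df = 64
80% CI: t* = 1.295, (77.50, 79.90), width = 2 · t* · s/√n = 2.41
98% CI: t* = 2.386, (76.48, 80.92), width = 2 · t* · s/√n = 4.44

The 98% CI is wider by 4.44 - 2.41 = 2.03.
Higher confidence requires a wider interval.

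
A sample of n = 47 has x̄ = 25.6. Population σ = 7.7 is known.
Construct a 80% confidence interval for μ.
(24.16, 27.04)

z-interval (σ known):
z* = 1.282 for 80% confidence

Margin of error = z* · σ/√n = 1.282 · 7.7/√47 = 1.44

CI: (25.6 - 1.44, 25.6 + 1.44) = (24.16, 27.04)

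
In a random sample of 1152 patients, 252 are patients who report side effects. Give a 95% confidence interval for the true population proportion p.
(0.195, 0.243)

Proportion CI:
p̂ = 252/1152 = 0.21875
SE = √(p̂(1-p̂)/n) = √(0.21875 · 0.78125 / 1152) = 0.01218

z* = 1.960
Margin = z* · SE = 1.960 · 0.01218 = 0.0239

CI: 0.21875 ± 0.0239 = (0.195, 0.243)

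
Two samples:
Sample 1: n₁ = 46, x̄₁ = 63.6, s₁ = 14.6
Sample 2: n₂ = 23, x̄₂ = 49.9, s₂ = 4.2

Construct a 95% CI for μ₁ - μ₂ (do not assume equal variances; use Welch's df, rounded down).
(9.05, 18.35)

Difference: x̄₁ - x̄₂ = 13.70
SE = √(s₁²/n₁ + s₂²/n₂) = √(14.6²/46 + 4.2²/23) = 2.3240
df = 57.89 → 57 (Welch–Satterthwaite, rounded down)
t* = 2.002

CI: 13.70 ± 2.002 · 2.3240 = 13.70 ± 4.65 = (9.05, 18.35)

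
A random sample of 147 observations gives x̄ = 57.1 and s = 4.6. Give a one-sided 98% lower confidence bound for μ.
μ ≥ 56.31

Lower bound (one-sided):
t* = 2.072 (one-sided for 98%)
Lower bound = x̄ - t* · s/√n = 57.1 - 2.072 · 4.6/√147 = 56.31

We are 98% confident that μ ≥ 56.31.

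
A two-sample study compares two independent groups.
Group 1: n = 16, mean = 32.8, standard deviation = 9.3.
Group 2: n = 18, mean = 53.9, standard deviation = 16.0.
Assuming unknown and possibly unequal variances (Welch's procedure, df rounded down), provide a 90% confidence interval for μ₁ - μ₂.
(-28.64, -13.56)

Difference: x̄₁ - x̄₂ = -21.10
SE = √(s₁²/n₁ + s₂²/n₂) = √(9.3²/16 + 16.0²/18) = 4.4303
df = 27.82 → 27 (Welch–Satterthwaite, rounded down)
t* = 1.703

CI: -21.10 ± 1.703 · 4.4303 = -21.10 ± 7.54 = (-28.64, -13.56)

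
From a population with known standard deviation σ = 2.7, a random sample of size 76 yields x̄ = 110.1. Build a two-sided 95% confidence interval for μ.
(109.49, 110.71)

z-interval (σ known):
z* = 1.960 for 95% confidence

Margin of error = z* · σ/√n = 1.960 · 2.7/√76 = 0.61

CI: (110.1 - 0.61, 110.1 + 0.61) = (109.49, 110.71)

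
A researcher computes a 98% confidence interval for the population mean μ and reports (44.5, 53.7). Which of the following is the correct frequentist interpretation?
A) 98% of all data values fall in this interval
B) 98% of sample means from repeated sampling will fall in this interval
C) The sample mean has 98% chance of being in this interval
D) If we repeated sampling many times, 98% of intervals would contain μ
D

A) Wrong — a CI is about the parameter μ, not individual data values.
B) Wrong — coverage applies to intervals containing μ, not to future x̄ values.
C) Wrong — x̄ is observed and sits in the interval by construction.
D) Correct — this is the frequentist long-run coverage interpretation.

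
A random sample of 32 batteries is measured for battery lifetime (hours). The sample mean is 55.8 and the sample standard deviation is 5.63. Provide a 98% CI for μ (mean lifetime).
(53.36, 58.24)

t-interval (σ unknown):
df = n - 1 = 31
t* = 2.453 for 98% confidence

Margin of error = t* · s/√n = 2.453 · 5.63/√32 = 2.44

CI: (53.36, 58.24)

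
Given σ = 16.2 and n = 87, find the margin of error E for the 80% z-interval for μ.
Margin of error = 2.23

Margin of error = z* · σ/√n
= 1.282 · 16.2/√87
= 1.282 · 16.2/9.3274
= 2.23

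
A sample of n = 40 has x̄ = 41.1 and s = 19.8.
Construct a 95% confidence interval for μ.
(34.77, 47.43)

t-interval (σ unknown):
df = n - 1 = 39
t* = 2.023 for 95% confidence

Margin of error = t* · s/√n = 2.023 · 19.8/√40 = 6.33

CI: (34.77, 47.43)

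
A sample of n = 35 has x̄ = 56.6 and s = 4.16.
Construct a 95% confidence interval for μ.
(55.17, 58.03)

t-interval (σ unknown):
df = n - 1 = 34
t* = 2.032 for 95% confidence

Margin of error = t* · s/√n = 2.032 · 4.16/√35 = 1.43

CI: (55.17, 58.03)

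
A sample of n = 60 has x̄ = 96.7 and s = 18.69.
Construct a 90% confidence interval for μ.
(92.67, 100.73)

t-interval (σ unknown):
df = n - 1 = 59
t* = 1.671 for 90% confidence

Margin of error = t* · s/√n = 1.671 · 18.69/√60 = 4.03

CI: (92.67, 100.73)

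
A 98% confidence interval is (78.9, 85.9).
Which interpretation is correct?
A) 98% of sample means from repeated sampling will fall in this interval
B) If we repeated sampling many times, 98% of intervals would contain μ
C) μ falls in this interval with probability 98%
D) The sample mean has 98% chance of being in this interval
B

A) Wrong — coverage applies to intervals containing μ, not to future x̄ values.
B) Correct — this is the frequentist long-run coverage interpretation.
C) Wrong — μ is fixed; the randomness lives in the interval, not in μ.
D) Wrong — x̄ is observed and sits in the interval by construction.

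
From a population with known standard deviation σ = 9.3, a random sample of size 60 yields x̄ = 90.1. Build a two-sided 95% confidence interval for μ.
(87.75, 92.45)

z-interval (σ known):
z* = 1.960 for 95% confidence

Margin of error = z* · σ/√n = 1.960 · 9.3/√60 = 2.35

CI: (90.1 - 2.35, 90.1 + 2.35) = (87.75, 92.45)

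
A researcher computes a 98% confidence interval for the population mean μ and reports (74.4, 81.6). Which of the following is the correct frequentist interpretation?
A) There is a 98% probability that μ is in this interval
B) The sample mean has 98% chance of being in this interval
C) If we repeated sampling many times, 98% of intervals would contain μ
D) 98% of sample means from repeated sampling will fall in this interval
C

A) Wrong — μ is fixed; the randomness lives in the interval, not in μ.
B) Wrong — x̄ is observed and sits in the interval by construction.
C) Correct — this is the frequentist long-run coverage interpretation.
D) Wrong — coverage applies to intervals containing μ, not to future x̄ values.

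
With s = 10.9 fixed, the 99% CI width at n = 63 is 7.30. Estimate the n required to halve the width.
n ≈ 252

CI width ∝ 1/√n
To reduce width by factor 2, need √n to grow by 2 → need 2² = 4 times as many samples.

Current: n = 63, width = 7.30
New: n = 252, width ≈ 3.57

Width reduced by factor of 7.30/3.57 = 2.04.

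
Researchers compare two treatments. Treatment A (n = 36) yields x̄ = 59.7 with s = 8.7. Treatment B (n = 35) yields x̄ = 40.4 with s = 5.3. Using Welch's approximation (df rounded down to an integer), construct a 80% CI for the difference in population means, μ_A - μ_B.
(17.09, 21.51)

Difference: x̄₁ - x̄₂ = 19.30
SE = √(s₁²/n₁ + s₂²/n₂) = √(8.7²/36 + 5.3²/35) = 1.7044
df = 58.10 → 58 (Welch–Satterthwaite, rounded down)
t* = 1.296

CI: 19.30 ± 1.296 · 1.7044 = 19.30 ± 2.21 = (17.09, 21.51)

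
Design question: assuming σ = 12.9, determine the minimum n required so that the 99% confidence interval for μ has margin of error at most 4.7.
n ≥ 50

For margin E ≤ 4.7:
n ≥ (z* · σ / E)²
n ≥ (2.576 · 12.9 / 4.7)²
n ≥ 49.99

Minimum n = 50 (rounding up)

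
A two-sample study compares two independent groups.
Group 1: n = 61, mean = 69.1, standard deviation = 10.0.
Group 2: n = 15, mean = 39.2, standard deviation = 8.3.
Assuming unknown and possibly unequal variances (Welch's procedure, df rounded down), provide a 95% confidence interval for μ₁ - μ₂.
(24.76, 35.04)

Difference: x̄₁ - x̄₂ = 29.90
SE = √(s₁²/n₁ + s₂²/n₂) = √(10.0²/61 + 8.3²/15) = 2.4964
df = 25.03 → 25 (Welch–Satterthwaite, rounded down)
t* = 2.060

CI: 29.90 ± 2.060 · 2.4964 = 29.90 ± 5.14 = (24.76, 35.04)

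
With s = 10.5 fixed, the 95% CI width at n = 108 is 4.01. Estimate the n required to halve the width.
n ≈ 432

CI width ∝ 1/√n
To reduce width by factor 2, need √n to grow by 2 → need 2² = 4 times as many samples.

Current: n = 108, width = 4.01
New: n = 432, width ≈ 1.99

Width reduced by factor of 4.01/1.99 = 2.02.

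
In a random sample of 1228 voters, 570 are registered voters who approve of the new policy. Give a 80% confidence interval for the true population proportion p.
(0.446, 0.482)

Proportion CI:
p̂ = 570/1228 = 0.46417
SE = √(p̂(1-p̂)/n) = √(0.46417 · 0.53583 / 1228) = 0.01423

z* = 1.282
Margin = z* · SE = 1.282 · 0.01423 = 0.0182

CI: 0.46417 ± 0.0182 = (0.446, 0.482)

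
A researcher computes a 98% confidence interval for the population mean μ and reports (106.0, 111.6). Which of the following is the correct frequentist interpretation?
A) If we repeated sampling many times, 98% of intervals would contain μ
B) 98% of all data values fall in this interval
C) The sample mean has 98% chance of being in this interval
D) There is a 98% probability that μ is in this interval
A

A) Correct — this is the frequentist long-run coverage interpretation.
B) Wrong — a CI is about the parameter μ, not individual data values.
C) Wrong — x̄ is observed and sits in the interval by construction.
D) Wrong — μ is fixed; the randomness lives in the interval, not in μ.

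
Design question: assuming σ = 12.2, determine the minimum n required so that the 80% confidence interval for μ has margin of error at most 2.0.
n ≥ 62

For margin E ≤ 2.0:
n ≥ (z* · σ / E)²
n ≥ (1.282 · 12.2 / 2.0)²
n ≥ 61.16

Minimum n = 62 (rounding up)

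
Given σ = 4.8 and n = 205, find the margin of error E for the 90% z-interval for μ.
Margin of error = 0.55

Margin of error = z* · σ/√n
= 1.645 · 4.8/√205
= 1.645 · 4.8/14.3178
= 0.55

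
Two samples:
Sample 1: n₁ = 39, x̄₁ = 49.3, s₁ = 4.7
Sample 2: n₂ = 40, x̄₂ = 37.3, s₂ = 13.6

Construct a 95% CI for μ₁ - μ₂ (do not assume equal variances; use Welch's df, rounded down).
(7.42, 16.58)

Difference: x̄₁ - x̄₂ = 12.00
SE = √(s₁²/n₁ + s₂²/n₂) = √(4.7²/39 + 13.6²/40) = 2.2782
df = 48.39 → 48 (Welch–Satterthwaite, rounded down)
t* = 2.011

CI: 12.00 ± 2.011 · 2.2782 = 12.00 ± 4.58 = (7.42, 16.58)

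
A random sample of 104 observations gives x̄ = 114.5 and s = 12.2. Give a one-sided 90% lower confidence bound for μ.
μ ≥ 112.96

Lower bound (one-sided):
t* = 1.290 (one-sided for 90%)
Lower bound = x̄ - t* · s/√n = 114.5 - 1.290 · 12.2/√104 = 112.96

We are 90% confident that μ ≥ 112.96.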